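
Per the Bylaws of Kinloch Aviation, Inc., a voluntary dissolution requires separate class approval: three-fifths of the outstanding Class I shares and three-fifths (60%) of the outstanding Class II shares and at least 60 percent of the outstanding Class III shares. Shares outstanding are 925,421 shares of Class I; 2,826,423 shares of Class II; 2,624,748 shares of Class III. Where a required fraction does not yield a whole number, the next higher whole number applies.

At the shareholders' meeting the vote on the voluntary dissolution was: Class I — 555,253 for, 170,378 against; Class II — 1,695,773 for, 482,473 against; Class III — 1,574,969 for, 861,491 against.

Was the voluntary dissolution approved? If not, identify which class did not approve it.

Not approved — the Class II shares did not give the required vote.

Class I: 3/5 of 925421 = 555252.60, rounded up to 555253; 555,253 required, 555,253 in favor — approved.
Class II: 3/5 of 2826423 = 1695853.80, rounded up to 1695854; 1,695,854 required, 1,695,773 in favor — not approved.
Class III: 3/5 of 2624748 = 1574848.80, rounded up to 1574849; 1,574,849 required, 1,574,969 in favor — approved.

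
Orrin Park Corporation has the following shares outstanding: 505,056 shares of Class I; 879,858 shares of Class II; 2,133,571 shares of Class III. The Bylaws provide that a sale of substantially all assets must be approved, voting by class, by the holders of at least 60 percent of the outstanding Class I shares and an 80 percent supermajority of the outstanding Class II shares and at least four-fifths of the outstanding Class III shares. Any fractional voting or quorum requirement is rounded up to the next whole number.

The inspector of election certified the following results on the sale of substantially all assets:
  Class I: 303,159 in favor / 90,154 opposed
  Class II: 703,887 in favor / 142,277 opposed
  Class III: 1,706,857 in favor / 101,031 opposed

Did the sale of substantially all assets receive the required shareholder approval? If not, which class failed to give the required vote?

Class I: 3/5 of 505056 = 303033.60, rounded up to 303034; 303,034 required, 303,159 in favor — approved.
Class II: 4/5 of 879858 = 703886.40, rounded up to 703887; 703,887 required, 703,887 in favor — approved.
Class III: 4/5 of 2133571 = 1706856.80, rounded up to 1706857; 1,706,857 required, 1,706,857 in favor — approved.

Approved — every class gave the required vote.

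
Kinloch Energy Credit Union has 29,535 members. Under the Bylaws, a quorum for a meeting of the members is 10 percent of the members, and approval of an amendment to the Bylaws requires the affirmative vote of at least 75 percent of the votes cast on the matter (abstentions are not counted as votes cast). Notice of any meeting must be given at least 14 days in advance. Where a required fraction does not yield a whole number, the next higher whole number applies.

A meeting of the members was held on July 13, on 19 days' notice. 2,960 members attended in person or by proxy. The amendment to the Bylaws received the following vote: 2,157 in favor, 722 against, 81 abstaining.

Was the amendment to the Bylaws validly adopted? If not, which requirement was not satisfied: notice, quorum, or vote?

Invalid — vote requirement not satisfied.

Notice: 19 days given; 14 required. Satisfied.
Quorum: 10% of 29,535 = 2,953.50, rounded up to 2,954; 2,960 present. Satisfied.
Vote: requires three-fourths of the votes cast (2,960 − 81 abstaining = 2,879); 3/4 of 2879 = 2159.25, rounded up to 2160, so 2,160 needed; 2,157 in favor. Not satisfied.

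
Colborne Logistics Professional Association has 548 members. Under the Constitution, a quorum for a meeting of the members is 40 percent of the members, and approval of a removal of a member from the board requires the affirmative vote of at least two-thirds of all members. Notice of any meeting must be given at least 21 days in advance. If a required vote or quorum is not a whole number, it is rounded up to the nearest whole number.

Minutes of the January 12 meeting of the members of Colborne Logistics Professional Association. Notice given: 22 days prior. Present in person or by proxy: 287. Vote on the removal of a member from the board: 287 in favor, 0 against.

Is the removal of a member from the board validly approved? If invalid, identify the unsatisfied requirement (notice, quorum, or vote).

Notice: 22 days given; 21 required. Satisfied.
Quorum: 40% of 548 = 219.20, rounded up to 220; 287 present. Satisfied.
Vote: requires two-thirds of all members (548); 2/3 of 548 = 365.33, rounded up to 366, so 366 needed; 287 in favor. Not satisfied.

Invalid — vote requirement not satisfied.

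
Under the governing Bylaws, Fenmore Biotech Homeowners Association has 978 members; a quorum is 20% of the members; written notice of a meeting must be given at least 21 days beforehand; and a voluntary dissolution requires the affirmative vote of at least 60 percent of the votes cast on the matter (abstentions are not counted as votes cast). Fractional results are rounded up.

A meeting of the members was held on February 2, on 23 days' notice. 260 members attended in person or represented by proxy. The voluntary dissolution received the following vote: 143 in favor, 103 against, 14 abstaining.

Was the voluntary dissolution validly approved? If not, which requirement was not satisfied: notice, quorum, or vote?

Invalid — vote requirement not satisfied.

Notice: 23 days given; 21 required. Satisfied.
Quorum: 20% of 978 = 195.60, rounded up to 196; 260 present. Satisfied.
Vote: requires three-fifths of the votes cast (260 − 14 abstaining = 246); 3/5 of 246 = 147.60, rounded up to 148, so 148 needed; 143 in favor. Not satisfied.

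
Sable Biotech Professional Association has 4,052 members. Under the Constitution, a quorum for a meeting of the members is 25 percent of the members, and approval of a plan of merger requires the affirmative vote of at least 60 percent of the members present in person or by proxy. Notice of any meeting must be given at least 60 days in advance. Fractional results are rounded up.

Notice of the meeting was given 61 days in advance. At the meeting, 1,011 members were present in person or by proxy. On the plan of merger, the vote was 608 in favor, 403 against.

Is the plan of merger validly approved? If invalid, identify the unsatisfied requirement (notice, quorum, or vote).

Notice: 61 days given; 60 required. Satisfied.
Quorum: 25% of 4,052 = 1,013; 1,011 present. Not satisfied.
Vote: requires three-fifths of those present (1,011); 3/5 of 1011 = 606.60, rounded up to 607, so 607 needed; 608 in favor. Satisfied.

Invalid — quorum requirement not satisfied.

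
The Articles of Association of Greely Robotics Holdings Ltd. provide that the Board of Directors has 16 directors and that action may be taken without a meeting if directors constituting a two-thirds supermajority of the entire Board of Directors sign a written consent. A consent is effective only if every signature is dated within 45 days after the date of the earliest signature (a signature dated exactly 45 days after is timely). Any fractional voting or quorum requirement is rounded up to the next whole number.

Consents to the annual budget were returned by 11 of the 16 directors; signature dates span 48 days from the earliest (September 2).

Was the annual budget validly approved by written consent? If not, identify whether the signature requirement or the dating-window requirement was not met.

Signatures required: a two-thirds supermajority of 16 — 2/3 of 16 = 10.67, rounded up to 11, so 11 needed; 11 signed. Sufficient.
Dating window: the latest signature is 48 days after the earliest; the limit is 45 days. Outside the window.

Not effective — dating-window requirement not satisfied.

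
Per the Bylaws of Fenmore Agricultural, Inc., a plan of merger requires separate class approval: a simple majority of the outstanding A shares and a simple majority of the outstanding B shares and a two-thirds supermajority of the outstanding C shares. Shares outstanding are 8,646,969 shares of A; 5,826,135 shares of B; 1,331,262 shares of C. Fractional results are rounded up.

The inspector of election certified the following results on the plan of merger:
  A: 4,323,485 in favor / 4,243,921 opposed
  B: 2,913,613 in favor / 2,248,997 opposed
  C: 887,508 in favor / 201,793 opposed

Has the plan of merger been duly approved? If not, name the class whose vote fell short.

Approved — every class gave the required vote.

A: a majority of 8646969 is 4323485; 4,323,485 required, 4,323,485 in favor — approved.
B: a majority of 5826135 is 2913068; 2,913,068 required, 2,913,613 in favor — approved.
C: 2/3 of 1331262 = 887508; 887,508 required, 887,508 in favor — approved.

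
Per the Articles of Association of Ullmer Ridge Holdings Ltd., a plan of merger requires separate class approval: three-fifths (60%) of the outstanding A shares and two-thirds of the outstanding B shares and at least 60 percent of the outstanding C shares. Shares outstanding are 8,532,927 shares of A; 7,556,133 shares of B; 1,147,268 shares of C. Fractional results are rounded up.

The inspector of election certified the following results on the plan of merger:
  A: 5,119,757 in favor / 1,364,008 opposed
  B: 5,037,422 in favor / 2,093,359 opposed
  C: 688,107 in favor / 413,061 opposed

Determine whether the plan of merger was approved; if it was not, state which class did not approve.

Not approved — the C shares did not give the required vote.

A: 3/5 of 8532927 = 5119756.20, rounded up to 5119757; 5,119,757 required, 5,119,757 in favor — approved.
B: 2/3 of 7556133 = 5037422; 5,037,422 required, 5,037,422 in favor — approved.
C: 3/5 of 1147268 = 688360.80, rounded up to 688361; 688,361 required, 688,107 in favor — not approved.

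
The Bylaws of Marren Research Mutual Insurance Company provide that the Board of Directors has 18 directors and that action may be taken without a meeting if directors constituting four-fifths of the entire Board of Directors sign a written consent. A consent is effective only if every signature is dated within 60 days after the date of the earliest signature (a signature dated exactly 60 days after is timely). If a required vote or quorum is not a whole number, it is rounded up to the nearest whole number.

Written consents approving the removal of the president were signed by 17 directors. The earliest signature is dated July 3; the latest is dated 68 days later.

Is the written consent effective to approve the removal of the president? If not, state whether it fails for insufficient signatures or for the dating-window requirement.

Signatures required: four-fifths of 18 — 4/5 of 18 = 14.40, rounded up to 15, so 15 needed; 17 signed. Sufficient.
Dating window: the latest signature is 68 days after the earliest; the limit is 60 days. Outside the window.

Not effective — dating-window requirement not satisfied.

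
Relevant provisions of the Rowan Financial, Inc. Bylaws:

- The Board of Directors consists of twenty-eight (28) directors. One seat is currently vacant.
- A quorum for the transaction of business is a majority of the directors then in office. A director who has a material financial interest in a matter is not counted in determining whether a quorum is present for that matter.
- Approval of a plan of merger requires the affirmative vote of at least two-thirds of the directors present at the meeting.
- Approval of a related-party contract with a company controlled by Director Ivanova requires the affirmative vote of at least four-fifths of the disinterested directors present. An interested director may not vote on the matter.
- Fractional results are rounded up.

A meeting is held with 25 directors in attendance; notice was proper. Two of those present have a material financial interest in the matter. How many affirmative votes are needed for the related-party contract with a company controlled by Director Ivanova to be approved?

The related-party contract with a company controlled by Director Ivanova requires four-fifths of the disinterested directors present (25 − 2 = 23).
4/5 of 23 = 18.40, rounded up to 19.

19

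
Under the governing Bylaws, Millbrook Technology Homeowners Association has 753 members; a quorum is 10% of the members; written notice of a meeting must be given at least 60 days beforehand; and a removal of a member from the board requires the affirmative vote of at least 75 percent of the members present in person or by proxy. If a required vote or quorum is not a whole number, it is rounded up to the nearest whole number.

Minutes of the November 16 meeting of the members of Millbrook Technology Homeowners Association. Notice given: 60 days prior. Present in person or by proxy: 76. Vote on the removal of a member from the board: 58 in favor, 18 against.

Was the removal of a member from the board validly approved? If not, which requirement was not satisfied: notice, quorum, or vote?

Valid — all requirements satisfied.

Notice: 60 days given; 60 required. Satisfied.
Quorum: 10% of 753 = 75.30, rounded up to 76; 76 present. Satisfied.
Vote: requires three-fourths of those present (76); 3/4 of 76 = 57, so 57 needed; 58 in favor. Satisfied.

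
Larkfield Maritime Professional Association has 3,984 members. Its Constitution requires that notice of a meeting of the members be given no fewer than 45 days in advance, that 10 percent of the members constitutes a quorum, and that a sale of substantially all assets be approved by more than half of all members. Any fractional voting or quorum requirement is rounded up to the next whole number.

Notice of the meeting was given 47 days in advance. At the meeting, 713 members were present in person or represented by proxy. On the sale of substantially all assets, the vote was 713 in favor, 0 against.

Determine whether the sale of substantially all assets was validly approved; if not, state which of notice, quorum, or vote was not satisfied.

Invalid — vote requirement not satisfied.

Notice: 47 days given; 45 required. Satisfied.
Quorum: 10% of 3,984 = 398.40, rounded up to 399; 713 present. Satisfied.
Vote: requires a majority of all members (3,984); a majority of 3984 is 1993, so 1,993 needed; 713 in favor. Not satisfied.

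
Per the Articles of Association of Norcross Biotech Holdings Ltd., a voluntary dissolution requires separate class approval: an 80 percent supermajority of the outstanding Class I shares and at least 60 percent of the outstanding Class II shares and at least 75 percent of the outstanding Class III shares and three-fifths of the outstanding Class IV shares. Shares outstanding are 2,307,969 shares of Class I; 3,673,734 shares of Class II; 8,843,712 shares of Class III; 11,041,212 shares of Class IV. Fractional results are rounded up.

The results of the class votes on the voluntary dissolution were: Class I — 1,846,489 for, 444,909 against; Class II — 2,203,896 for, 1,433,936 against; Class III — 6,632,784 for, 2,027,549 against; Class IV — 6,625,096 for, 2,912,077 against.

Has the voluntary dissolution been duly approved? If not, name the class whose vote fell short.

Class I: 4/5 of 2307969 = 1846375.20, rounded up to 1846376; 1,846,376 required, 1,846,489 in favor — approved.
Class II: 3/5 of 3673734 = 2204240.40, rounded up to 2204241; 2,204,241 required, 2,203,896 in favor — not approved.
Class III: 3/4 of 8843712 = 6632784; 6,632,784 required, 6,632,784 in favor — approved.
Class IV: 3/5 of 11041212 = 6624727.20, rounded up to 6624728; 6,624,728 required, 6,625,096 in favor — approved.

Not approved — the Class II shares did not give the required vote.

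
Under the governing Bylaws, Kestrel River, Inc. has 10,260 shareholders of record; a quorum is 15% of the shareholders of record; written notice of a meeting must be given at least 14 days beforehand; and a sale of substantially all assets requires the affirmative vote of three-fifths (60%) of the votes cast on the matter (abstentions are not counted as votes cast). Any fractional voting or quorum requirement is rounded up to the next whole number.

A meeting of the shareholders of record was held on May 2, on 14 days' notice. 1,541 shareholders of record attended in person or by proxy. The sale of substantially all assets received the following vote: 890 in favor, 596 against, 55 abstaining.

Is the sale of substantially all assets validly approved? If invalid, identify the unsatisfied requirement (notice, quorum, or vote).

Notice: 14 days given; 14 required. Satisfied.
Quorum: 15% of 10,260 = 1,539; 1,541 present. Satisfied.
Vote: requires three-fifths of the votes cast (1,541 − 55 abstaining = 1,486); 3/5 of 1486 = 891.60, rounded up to 892, so 892 needed; 890 in favor. Not satisfied.

Invalid — vote requirement not satisfied.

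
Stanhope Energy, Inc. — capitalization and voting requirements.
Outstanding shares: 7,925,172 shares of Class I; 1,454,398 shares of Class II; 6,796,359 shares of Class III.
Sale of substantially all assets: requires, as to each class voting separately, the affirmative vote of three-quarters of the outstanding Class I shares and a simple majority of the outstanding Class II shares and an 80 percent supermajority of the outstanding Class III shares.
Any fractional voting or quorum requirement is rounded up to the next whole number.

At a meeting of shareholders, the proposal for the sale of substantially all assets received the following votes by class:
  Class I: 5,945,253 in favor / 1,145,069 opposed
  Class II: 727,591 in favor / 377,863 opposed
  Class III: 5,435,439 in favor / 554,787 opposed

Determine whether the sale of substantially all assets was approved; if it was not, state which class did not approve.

Not approved — the Class III shares did not give the required vote.

Class I: 3/4 of 7925172 = 5943879; 5,943,879 required, 5,945,253 in favor — approved.
Class II: a majority of 1454398 is 727200; 727,200 required, 727,591 in favor — approved.
Class III: 4/5 of 6796359 = 5437087.20, rounded up to 5437088; 5,437,088 required, 5,435,439 in favor — not approved.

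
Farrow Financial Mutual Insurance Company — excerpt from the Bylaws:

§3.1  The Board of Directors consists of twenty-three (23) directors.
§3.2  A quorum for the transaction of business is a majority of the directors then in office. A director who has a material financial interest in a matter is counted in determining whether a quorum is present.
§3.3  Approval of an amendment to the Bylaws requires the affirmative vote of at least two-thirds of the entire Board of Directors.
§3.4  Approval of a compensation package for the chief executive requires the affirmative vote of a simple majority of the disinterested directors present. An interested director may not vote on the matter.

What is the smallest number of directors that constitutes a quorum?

12

A majority of 23 is 12.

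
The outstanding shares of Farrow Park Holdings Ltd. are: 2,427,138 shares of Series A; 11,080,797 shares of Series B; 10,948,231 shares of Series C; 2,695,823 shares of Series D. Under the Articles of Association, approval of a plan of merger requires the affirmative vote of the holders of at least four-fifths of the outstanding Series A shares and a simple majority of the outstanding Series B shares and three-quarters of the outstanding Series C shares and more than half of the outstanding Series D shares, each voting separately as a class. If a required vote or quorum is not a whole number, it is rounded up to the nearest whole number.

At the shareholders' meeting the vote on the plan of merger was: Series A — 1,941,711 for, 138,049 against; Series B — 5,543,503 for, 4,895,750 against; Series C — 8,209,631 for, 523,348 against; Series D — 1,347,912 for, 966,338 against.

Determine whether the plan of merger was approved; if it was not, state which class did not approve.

Not approved — the Series C shares did not give the required vote.

Series A: 4/5 of 2427138 = 1941710.40, rounded up to 1941711; 1,941,711 required, 1,941,711 in favor — approved.
Series B: a majority of 11080797 is 5540399; 5,540,399 required, 5,543,503 in favor — approved.
Series C: 3/4 of 10948231 = 8211173.25, rounded up to 8211174; 8,211,174 required, 8,209,631 in favor — not approved.
Series D: a majority of 2695823 is 1347912; 1,347,912 required, 1,347,912 in favor — approved.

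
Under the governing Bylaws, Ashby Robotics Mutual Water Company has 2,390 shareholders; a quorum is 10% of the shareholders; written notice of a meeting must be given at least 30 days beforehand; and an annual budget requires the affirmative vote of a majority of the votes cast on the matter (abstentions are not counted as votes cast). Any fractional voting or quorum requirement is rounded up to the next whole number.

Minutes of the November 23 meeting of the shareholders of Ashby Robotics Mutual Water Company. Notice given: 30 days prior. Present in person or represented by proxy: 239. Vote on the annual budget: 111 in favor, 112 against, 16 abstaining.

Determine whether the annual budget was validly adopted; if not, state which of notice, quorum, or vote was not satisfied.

Invalid — vote requirement not satisfied.

Notice: 30 days given; 30 required. Satisfied.
Quorum: 10% of 2,390 = 239; 239 present. Satisfied.
Vote: requires a majority of the votes cast (239 − 16 abstaining = 223); a majority of 223 is 112, so 112 needed; 111 in favor. Not satisfied.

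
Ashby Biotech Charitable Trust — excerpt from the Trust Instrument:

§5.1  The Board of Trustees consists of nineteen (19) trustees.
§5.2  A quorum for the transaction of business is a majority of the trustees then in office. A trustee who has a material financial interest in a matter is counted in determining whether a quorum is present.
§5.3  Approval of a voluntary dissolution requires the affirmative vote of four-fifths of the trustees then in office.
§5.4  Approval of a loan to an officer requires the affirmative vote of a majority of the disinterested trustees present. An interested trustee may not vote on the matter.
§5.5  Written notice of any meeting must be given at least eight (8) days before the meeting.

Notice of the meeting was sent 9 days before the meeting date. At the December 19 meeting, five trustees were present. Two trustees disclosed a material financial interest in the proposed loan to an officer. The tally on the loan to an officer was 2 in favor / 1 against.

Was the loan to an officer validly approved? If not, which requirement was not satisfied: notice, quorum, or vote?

Invalid — quorum requirement not satisfied.

Notice: 9 days given; 8 required (9 ≥ 8). Satisfied.
Quorum: 5 present (interested trustees count toward quorum); quorum is 10. Not satisfied.
Vote: the loan to an officer requires a majority of the disinterested trustees present (5 − 2 = 3). A majority of 3 is 2, so 2 affirmative votes are needed; 2 voted in favor. Satisfied. (Moot — without a quorum no business can be validly transacted.)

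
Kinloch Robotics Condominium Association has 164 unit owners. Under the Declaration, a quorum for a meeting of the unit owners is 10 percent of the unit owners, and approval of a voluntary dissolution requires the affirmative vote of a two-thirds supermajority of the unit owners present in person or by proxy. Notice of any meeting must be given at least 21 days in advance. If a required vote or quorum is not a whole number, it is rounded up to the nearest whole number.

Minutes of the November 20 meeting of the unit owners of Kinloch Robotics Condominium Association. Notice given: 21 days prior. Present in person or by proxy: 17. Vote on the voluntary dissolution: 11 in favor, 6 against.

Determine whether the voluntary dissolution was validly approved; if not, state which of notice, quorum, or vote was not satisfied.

Invalid — vote requirement not satisfied.

Notice: 21 days given; 21 required. Satisfied.
Quorum: 10% of 164 = 16.40, rounded up to 17; 17 present. Satisfied.
Vote: requires two-thirds of those present (17); 2/3 of 17 = 11.33, rounded up to 12, so 12 needed; 11 in favor. Not satisfied.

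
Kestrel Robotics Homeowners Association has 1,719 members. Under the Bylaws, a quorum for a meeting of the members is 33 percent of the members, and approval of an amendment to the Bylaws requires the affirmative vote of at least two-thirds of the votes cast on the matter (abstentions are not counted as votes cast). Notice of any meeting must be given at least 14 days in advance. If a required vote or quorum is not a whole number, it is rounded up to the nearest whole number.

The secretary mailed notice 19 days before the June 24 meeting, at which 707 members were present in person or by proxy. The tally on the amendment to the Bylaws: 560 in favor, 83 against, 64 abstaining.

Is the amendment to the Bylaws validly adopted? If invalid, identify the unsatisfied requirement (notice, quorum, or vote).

Notice: 19 days given; 14 required. Satisfied.
Quorum: 33% of 1,719 = 567.27, rounded up to 568; 707 present. Satisfied.
Vote: requires two-thirds of the votes cast (707 − 64 abstaining = 643); 2/3 of 643 = 428.67, rounded up to 429, so 429 needed; 560 in favor. Satisfied.

Valid — all requirements satisfied.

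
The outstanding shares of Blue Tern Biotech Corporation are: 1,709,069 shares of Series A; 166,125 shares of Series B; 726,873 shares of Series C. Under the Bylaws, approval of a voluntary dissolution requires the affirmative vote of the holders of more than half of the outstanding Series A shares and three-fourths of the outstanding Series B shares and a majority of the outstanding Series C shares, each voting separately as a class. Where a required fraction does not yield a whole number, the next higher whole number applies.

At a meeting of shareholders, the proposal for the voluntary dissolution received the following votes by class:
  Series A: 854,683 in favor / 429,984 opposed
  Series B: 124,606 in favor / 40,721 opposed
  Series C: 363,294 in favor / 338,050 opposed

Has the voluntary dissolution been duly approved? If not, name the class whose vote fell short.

Series A: a majority of 1709069 is 854535; 854,535 required, 854,683 in favor — approved.
Series B: 3/4 of 166125 = 124593.75, rounded up to 124594; 124,594 required, 124,606 in favor — approved.
Series C: a majority of 726873 is 363437; 363,437 required, 363,294 in favor — not approved.

Not approved — the Series C shares did not give the required vote.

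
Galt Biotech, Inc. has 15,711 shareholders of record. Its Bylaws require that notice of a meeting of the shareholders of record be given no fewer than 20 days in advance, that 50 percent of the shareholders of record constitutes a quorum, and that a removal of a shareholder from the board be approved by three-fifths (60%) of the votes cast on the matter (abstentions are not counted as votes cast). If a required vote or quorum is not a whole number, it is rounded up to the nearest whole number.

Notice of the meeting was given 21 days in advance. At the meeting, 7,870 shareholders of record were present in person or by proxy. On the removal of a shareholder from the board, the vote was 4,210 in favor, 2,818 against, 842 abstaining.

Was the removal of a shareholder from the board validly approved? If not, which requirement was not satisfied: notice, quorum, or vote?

Invalid — vote requirement not satisfied.

Notice: 21 days given; 20 required. Satisfied.
Quorum: 50% of 15,711 = 7,855.50, rounded up to 7,856; 7,870 present. Satisfied.
Vote: requires three-fifths of the votes cast (7,870 − 842 abstaining = 7,028); 3/5 of 7028 = 4216.80, rounded up to 4217, so 4,217 needed; 4,210 in favor. Not satisfied.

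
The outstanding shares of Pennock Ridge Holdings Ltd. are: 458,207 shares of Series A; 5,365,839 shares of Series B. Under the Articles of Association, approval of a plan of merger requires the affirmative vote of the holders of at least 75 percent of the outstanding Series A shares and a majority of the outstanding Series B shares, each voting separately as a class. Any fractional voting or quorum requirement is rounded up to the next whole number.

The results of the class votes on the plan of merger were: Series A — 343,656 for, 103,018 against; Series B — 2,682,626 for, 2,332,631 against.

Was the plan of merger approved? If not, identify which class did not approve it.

Series A: 3/4 of 458207 = 343655.25, rounded up to 343656; 343,656 required, 343,656 in favor — approved.
Series B: a majority of 5365839 is 2682920; 2,682,920 required, 2,682,626 in favor — not approved.

Not approved — the Series B shares did not give the required vote.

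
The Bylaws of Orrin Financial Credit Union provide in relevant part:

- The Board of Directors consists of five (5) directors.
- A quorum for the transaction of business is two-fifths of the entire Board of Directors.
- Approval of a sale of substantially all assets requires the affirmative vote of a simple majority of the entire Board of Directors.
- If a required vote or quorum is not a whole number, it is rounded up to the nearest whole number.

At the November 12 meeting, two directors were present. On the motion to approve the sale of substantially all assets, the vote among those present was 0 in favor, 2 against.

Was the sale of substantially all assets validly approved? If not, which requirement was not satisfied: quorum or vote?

Quorum: 2 present; quorum is 2. Satisfied.
Vote: the sale of substantially all assets requires a majority of the entire Board of Directors (5). A majority of 5 is 3, so 3 affirmative votes are needed; 0 voted in favor. Not satisfied.

Invalid — vote requirement not satisfied.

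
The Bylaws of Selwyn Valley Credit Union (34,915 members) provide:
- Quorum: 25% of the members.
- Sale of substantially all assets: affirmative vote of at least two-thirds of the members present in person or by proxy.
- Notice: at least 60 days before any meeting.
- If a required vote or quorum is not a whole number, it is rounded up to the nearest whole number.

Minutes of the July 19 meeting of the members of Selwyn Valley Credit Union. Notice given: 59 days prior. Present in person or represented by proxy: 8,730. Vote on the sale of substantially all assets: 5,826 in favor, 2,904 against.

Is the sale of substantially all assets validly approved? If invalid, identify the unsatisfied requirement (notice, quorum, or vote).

Invalid — notice requirement not satisfied.

Notice: 59 days given; 60 required. Not satisfied.
Quorum: 25% of 34,915 = 8,728.75, rounded up to 8,729; 8,730 present. Satisfied.
Vote: requires two-thirds of those present (8,730); 2/3 of 8730 = 5820, so 5,820 needed; 5,826 in favor. Satisfied.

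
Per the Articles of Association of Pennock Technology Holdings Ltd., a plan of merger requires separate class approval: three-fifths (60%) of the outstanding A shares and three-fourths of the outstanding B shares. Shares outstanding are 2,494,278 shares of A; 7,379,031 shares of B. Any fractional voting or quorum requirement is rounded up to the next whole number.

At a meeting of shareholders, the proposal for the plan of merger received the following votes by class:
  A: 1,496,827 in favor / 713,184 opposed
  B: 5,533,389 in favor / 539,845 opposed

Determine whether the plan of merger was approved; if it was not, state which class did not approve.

Not approved — the B shares did not give the required vote.

A: 3/5 of 2494278 = 1496566.80, rounded up to 1496567; 1,496,567 required, 1,496,827 in favor — approved.
B: 3/4 of 7379031 = 5534273.25, rounded up to 5534274; 5,534,274 required, 5,533,389 in favor — not approved.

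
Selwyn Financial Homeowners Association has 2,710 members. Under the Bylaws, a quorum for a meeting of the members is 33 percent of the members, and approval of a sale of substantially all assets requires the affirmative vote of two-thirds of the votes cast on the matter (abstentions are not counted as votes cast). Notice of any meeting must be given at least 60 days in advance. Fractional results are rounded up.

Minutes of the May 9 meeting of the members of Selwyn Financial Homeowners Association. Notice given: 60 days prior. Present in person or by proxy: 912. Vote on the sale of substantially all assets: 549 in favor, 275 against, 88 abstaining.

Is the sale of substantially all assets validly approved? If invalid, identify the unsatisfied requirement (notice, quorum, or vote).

Invalid — vote requirement not satisfied.

Notice: 60 days given; 60 required. Satisfied.
Quorum: 33% of 2,710 = 894.30, rounded up to 895; 912 present. Satisfied.
Vote: requires two-thirds of the votes cast (912 − 88 abstaining = 824); 2/3 of 824 = 549.33, rounded up to 550, so 550 needed; 549 in favor. Not satisfied.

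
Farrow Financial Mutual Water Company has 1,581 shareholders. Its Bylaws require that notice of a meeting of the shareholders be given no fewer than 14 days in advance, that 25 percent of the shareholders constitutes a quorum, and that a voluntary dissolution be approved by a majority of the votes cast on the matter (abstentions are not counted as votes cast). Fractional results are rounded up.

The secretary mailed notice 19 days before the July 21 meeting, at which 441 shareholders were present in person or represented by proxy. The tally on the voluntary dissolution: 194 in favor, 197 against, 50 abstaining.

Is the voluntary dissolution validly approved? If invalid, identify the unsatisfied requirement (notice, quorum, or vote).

Invalid — vote requirement not satisfied.

Notice: 19 days given; 14 required. Satisfied.
Quorum: 25% of 1,581 = 395.25, rounded up to 396; 441 present. Satisfied.
Vote: requires a majority of the votes cast (441 − 50 abstaining = 391); a majority of 391 is 196, so 196 needed; 194 in favor. Not satisfied.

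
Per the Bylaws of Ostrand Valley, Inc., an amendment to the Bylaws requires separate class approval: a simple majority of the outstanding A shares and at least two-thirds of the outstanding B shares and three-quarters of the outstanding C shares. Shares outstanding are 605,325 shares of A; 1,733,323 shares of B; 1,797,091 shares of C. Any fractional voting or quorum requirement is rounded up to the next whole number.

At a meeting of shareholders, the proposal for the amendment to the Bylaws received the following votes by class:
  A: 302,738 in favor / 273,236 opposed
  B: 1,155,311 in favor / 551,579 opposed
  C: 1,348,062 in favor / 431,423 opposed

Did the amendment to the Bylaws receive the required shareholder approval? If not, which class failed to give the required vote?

Not approved — the B shares did not give the required vote.

A: a majority of 605325 is 302663; 302,663 required, 302,738 in favor — approved.
B: 2/3 of 1733323 = 1155548.67, rounded up to 1155549; 1,155,549 required, 1,155,311 in favor — not approved.
C: 3/4 of 1797091 = 1347818.25, rounded up to 1347819; 1,347,819 required, 1,348,062 in favor — approved.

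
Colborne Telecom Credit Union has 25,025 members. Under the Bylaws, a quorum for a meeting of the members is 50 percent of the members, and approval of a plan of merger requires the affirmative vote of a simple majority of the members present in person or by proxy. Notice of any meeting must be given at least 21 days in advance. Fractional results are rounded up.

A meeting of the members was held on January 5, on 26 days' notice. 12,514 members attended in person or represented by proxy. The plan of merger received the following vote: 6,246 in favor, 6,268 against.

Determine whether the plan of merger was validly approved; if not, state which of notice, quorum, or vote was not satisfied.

Notice: 26 days given; 21 required. Satisfied.
Quorum: 50% of 25,025 = 12,512.50, rounded up to 12,513; 12,514 present. Satisfied.
Vote: requires a majority of those present (12,514); a majority of 12514 is 6258, so 6,258 needed; 6,246 in favor. Not satisfied.

Invalid — vote requirement not satisfied.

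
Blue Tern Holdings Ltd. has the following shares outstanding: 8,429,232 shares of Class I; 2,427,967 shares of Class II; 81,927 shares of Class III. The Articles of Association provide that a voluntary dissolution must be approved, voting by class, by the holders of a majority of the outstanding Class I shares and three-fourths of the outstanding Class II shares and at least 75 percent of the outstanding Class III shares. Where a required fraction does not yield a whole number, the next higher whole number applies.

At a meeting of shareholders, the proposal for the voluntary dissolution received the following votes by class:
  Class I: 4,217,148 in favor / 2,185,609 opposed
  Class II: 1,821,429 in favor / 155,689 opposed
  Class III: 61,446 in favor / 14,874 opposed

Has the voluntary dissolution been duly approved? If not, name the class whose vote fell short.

Class I: a majority of 8429232 is 4214617; 4,214,617 required, 4,217,148 in favor — approved.
Class II: 3/4 of 2427967 = 1820975.25, rounded up to 1820976; 1,820,976 required, 1,821,429 in favor — approved.
Class III: 3/4 of 81927 = 61445.25, rounded up to 61446; 61,446 required, 61,446 in favor — approved.

Approved — every class gave the required vote.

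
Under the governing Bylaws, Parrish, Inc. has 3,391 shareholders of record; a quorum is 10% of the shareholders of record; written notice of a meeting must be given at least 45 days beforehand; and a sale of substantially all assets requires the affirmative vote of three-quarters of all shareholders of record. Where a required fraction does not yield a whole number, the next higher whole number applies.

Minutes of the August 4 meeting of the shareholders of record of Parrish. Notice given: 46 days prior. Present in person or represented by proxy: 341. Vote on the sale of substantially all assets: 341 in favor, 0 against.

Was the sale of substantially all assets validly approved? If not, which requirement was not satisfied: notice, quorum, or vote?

Invalid — vote requirement not satisfied.

Notice: 46 days given; 45 required. Satisfied.
Quorum: 10% of 3,391 = 339.10, rounded up to 340; 341 present. Satisfied.
Vote: requires three-fourths of all shareholders of record (3,391); 3/4 of 3391 = 2543.25, rounded up to 2544, so 2,544 needed; 341 in favor. Not satisfied.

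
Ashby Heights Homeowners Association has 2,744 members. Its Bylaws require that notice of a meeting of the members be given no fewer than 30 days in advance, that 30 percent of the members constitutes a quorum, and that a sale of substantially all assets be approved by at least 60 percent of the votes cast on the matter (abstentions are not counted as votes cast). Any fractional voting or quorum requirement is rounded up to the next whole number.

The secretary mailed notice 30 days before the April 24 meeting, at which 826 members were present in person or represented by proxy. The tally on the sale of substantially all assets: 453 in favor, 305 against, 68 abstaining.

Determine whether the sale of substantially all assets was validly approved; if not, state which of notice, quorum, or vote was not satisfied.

Notice: 30 days given; 30 required. Satisfied.
Quorum: 30% of 2,744 = 823.20, rounded up to 824; 826 present. Satisfied.
Vote: requires three-fifths of the votes cast (826 − 68 abstaining = 758); 3/5 of 758 = 454.80, rounded up to 455, so 455 needed; 453 in favor. Not satisfied.

Invalid — vote requirement not satisfied.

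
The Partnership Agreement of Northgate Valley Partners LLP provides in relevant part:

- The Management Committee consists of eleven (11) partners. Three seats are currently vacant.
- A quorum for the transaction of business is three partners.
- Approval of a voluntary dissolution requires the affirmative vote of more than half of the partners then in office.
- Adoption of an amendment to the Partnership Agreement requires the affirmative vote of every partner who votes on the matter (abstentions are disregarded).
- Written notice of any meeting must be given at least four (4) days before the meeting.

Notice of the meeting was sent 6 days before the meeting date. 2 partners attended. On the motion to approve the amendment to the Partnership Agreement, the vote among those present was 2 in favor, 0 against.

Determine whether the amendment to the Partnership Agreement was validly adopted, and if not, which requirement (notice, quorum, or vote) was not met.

Notice: 6 days given; 4 required (6 ≥ 4). Satisfied.
Quorum: 2 present; quorum is 3. Not satisfied.
Vote: the amendment to the Partnership Agreement requires the unanimous vote of the votes cast (2). Unanimous means all 2, so 2 affirmative votes are needed; 2 voted in favor. Satisfied. (Moot — without a quorum no business can be validly transacted.)

Invalid — quorum requirement not satisfied.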